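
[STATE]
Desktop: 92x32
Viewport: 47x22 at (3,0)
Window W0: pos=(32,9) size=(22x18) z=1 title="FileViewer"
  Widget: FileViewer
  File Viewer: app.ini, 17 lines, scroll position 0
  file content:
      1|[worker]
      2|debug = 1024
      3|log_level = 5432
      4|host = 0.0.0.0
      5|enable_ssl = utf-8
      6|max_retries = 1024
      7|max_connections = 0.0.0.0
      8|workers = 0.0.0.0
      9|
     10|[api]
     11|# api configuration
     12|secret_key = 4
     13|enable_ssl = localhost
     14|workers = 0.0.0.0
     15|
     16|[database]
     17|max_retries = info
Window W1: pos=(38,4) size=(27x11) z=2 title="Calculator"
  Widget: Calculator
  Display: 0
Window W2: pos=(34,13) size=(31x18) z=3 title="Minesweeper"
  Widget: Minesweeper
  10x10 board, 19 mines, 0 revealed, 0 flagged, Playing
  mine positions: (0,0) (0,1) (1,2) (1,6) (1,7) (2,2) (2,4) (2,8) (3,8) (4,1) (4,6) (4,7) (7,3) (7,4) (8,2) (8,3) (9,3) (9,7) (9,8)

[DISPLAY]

                                               
                                               
                                               
                                               
                                   ┏━━━━━━━━━━━
                                   ┃ Calculator
                                   ┠───────────
                                   ┃           
                                   ┃┌───┬───┬──
                             ┏━━━━━┃│ 7 │ 8 │ 9
                             ┃ File┃├───┼───┼──
                             ┠─────┃│ 4 │ 5 │ 6
                             ┃[work┃├───┼───┼──
                             ┃d┏━━━━━━━━━━━━━━━
                             ┃l┃ Minesweeper   
                             ┃h┠───────────────
                             ┃e┃■■■■■■■■■■     
                             ┃m┃■■■■■■■■■■     
                             ┃m┃■■■■■■■■■■     
                             ┃w┃■■■■■■■■■■     
                             ┃ ┃■■■■■■■■■■     
                             ┃[┃■■■■■■■■■■     


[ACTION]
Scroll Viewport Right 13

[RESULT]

                                               
                                               
                                               
                                               
                      ┏━━━━━━━━━━━━━━━━━━━━━━━━
                      ┃ Calculator             
                      ┠────────────────────────
                      ┃                        
                      ┃┌───┬───┬───┬───┐       
                ┏━━━━━┃│ 7 │ 8 │ 9 │ ÷ │       
                ┃ File┃├───┼───┼───┼───┤       
                ┠─────┃│ 4 │ 5 │ 6 │ × │       
                ┃[work┃├───┼───┼───┼───┤       
                ┃d┏━━━━━━━━━━━━━━━━━━━━━━━━━━━━
                ┃l┃ Minesweeper                
                ┃h┠────────────────────────────
                ┃e┃■■■■■■■■■■                  
                ┃m┃■■■■■■■■■■                  
                ┃m┃■■■■■■■■■■                  
                ┃w┃■■■■■■■■■■                  
                ┃ ┃■■■■■■■■■■                  
                ┃[┃■■■■■■■■■■                  


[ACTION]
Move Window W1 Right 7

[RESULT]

                                               
                                               
                                               
                                               
                             ┏━━━━━━━━━━━━━━━━━
                             ┃ Calculator      
                             ┠─────────────────
                             ┃                 
                             ┃┌───┬───┬───┬───┐
                ┏━━━━━━━━━━━━┃│ 7 │ 8 │ 9 │ ÷ │
                ┃ FileViewer ┃├───┼───┼───┼───┤
                ┠────────────┃│ 4 │ 5 │ 6 │ × │
                ┃[worker]    ┃├───┼───┼───┼───┤
                ┃d┏━━━━━━━━━━━━━━━━━━━━━━━━━━━━
                ┃l┃ Minesweeper                
                ┃h┠────────────────────────────
                ┃e┃■■■■■■■■■■                  
                ┃m┃■■■■■■■■■■                  
                ┃m┃■■■■■■■■■■                  
                ┃w┃■■■■■■■■■■                  
                ┃ ┃■■■■■■■■■■                  
                ┃[┃■■■■■■■■■■                  


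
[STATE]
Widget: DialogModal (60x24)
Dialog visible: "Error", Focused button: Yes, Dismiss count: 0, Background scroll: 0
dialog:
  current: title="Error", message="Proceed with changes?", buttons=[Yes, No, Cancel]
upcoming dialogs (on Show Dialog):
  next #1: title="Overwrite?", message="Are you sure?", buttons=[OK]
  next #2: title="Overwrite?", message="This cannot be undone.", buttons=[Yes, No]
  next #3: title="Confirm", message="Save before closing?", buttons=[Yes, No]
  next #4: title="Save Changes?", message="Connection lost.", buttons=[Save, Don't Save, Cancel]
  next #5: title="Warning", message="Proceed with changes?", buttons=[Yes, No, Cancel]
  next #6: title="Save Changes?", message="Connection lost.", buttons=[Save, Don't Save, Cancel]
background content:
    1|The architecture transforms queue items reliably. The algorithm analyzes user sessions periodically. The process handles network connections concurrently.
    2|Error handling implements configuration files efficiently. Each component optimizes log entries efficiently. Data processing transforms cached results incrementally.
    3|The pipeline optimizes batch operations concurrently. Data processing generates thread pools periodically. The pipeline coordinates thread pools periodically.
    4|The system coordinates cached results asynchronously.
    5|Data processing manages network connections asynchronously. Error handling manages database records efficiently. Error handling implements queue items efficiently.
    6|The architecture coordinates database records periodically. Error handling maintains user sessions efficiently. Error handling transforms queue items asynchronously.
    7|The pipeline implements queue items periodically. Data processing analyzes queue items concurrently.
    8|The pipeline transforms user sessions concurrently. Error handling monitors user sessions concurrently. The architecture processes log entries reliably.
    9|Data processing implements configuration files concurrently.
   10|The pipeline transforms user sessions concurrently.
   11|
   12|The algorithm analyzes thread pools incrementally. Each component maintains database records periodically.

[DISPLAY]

The architecture transforms queue items reliably. The algori
Error handling implements configuration files efficiently. E
The pipeline optimizes batch operations concurrently. Data p
The system coordinates cached results asynchronously.       
Data processing manages network connections asynchronously. 
The architecture coordinates database records periodically. 
The pipeline implements queue items periodically. Data proce
The pipeline transforms user sessions concurrently. Error ha
Data processing implements configuration files concurrently.
The pipeline tran┌───────────────────────┐urrently.         
                 │         Error         │                  
The algorithm ana│ Proceed with changes? │entally. Each comp
                 │  [Yes]  No   Cancel   │                  
                 └───────────────────────┘                  
                                                            
                                                            
                                                            
                                                            
                                                            
                                                            
                                                            
                                                            
                                                            
                                                            


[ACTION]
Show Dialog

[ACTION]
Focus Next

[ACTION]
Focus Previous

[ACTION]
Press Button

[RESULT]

The architecture transforms queue items reliably. The algori
Error handling implements configuration files efficiently. E
The pipeline optimizes batch operations concurrently. Data p
The system coordinates cached results asynchronously.       
Data processing manages network connections asynchronously. 
The architecture coordinates database records periodically. 
The pipeline implements queue items periodically. Data proce
The pipeline transforms user sessions concurrently. Error ha
Data processing implements configuration files concurrently.
The pipeline transforms user sessions concurrently.         
                                                            
The algorithm analyzes thread pools incrementally. Each comp
                                                            
                                                            
                                                            
                                                            
                                                            
                                                            
                                                            
                                                            
                                                            
                                                            
                                                            
                                                            


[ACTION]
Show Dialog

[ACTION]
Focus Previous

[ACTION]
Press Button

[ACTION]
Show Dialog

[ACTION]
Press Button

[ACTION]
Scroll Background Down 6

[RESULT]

The pipeline implements queue items periodically. Data proce
The pipeline transforms user sessions concurrently. Error ha
Data processing implements configuration files concurrently.
The pipeline transforms user sessions concurrently.         
                                                            
The algorithm analyzes thread pools incrementally. Each comp
                                                            
                                                            
                                                            
                                                            
                                                            
                                                            
                                                            
                                                            
                                                            
                                                            
                                                            
                                                            
                                                            
                                                            
                                                            
                                                            
                                                            
                                                            


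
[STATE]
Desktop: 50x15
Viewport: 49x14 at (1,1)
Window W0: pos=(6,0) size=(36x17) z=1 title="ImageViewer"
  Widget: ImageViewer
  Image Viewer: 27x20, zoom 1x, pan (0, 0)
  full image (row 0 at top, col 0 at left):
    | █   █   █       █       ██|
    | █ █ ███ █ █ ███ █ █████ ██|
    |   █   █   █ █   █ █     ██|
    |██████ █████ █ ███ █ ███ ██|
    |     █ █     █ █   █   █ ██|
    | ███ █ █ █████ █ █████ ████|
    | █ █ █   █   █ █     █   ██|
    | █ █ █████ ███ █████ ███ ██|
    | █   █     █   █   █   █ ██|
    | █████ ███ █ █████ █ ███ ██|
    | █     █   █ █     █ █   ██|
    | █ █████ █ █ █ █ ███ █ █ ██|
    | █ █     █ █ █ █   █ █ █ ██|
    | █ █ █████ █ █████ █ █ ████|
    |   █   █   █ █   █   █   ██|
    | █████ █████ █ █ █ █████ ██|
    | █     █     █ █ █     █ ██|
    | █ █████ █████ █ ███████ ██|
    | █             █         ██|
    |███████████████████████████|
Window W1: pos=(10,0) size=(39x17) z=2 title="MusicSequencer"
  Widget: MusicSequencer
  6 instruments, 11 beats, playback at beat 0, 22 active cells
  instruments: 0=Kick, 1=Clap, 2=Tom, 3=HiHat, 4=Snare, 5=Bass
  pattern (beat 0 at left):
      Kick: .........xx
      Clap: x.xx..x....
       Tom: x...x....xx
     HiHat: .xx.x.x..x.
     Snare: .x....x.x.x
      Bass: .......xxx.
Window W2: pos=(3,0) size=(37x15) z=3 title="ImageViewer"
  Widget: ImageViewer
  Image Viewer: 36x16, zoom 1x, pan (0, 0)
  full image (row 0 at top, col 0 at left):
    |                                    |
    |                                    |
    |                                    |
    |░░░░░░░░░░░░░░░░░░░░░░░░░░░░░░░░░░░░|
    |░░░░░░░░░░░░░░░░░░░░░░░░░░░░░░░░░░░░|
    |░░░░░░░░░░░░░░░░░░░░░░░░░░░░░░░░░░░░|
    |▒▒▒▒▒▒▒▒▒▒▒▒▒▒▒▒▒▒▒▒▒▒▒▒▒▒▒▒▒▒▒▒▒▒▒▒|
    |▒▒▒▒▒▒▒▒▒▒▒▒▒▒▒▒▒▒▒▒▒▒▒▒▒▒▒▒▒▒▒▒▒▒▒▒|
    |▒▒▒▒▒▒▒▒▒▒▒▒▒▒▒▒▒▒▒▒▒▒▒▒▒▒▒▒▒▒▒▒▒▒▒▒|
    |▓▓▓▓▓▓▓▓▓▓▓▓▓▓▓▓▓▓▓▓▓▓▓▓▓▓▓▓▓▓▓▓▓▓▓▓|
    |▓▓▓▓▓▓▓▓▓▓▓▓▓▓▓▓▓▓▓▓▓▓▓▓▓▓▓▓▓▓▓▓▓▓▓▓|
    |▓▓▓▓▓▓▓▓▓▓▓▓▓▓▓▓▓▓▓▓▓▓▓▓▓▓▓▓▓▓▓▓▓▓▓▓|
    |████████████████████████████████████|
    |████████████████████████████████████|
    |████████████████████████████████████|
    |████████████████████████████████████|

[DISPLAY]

  ┃ ImageViewer                       ┃        ┃ 
  ┠───────────────────────────────────┨────────┨ 
  ┃                                   ┃        ┃ 
  ┃                                   ┃        ┃ 
  ┃                                   ┃        ┃ 
  ┃░░░░░░░░░░░░░░░░░░░░░░░░░░░░░░░░░░░┃        ┃ 
  ┃░░░░░░░░░░░░░░░░░░░░░░░░░░░░░░░░░░░┃        ┃ 
  ┃░░░░░░░░░░░░░░░░░░░░░░░░░░░░░░░░░░░┃        ┃ 
  ┃▒▒▒▒▒▒▒▒▒▒▒▒▒▒▒▒▒▒▒▒▒▒▒▒▒▒▒▒▒▒▒▒▒▒▒┃        ┃ 
  ┃▒▒▒▒▒▒▒▒▒▒▒▒▒▒▒▒▒▒▒▒▒▒▒▒▒▒▒▒▒▒▒▒▒▒▒┃        ┃ 
  ┃▒▒▒▒▒▒▒▒▒▒▒▒▒▒▒▒▒▒▒▒▒▒▒▒▒▒▒▒▒▒▒▒▒▒▒┃        ┃ 
  ┃▓▓▓▓▓▓▓▓▓▓▓▓▓▓▓▓▓▓▓▓▓▓▓▓▓▓▓▓▓▓▓▓▓▓▓┃        ┃ 
  ┃▓▓▓▓▓▓▓▓▓▓▓▓▓▓▓▓▓▓▓▓▓▓▓▓▓▓▓▓▓▓▓▓▓▓▓┃        ┃ 
  ┗━━━━━━━━━━━━━━━━━━━━━━━━━━━━━━━━━━━┛        ┃ 


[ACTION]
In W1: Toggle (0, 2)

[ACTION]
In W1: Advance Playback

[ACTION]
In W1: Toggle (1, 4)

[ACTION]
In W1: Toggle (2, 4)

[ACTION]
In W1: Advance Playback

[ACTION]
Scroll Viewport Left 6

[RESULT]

   ┃ ImageViewer                       ┃        ┃
   ┠───────────────────────────────────┨────────┨
   ┃                                   ┃        ┃
   ┃                                   ┃        ┃
   ┃                                   ┃        ┃
   ┃░░░░░░░░░░░░░░░░░░░░░░░░░░░░░░░░░░░┃        ┃
   ┃░░░░░░░░░░░░░░░░░░░░░░░░░░░░░░░░░░░┃        ┃
   ┃░░░░░░░░░░░░░░░░░░░░░░░░░░░░░░░░░░░┃        ┃
   ┃▒▒▒▒▒▒▒▒▒▒▒▒▒▒▒▒▒▒▒▒▒▒▒▒▒▒▒▒▒▒▒▒▒▒▒┃        ┃
   ┃▒▒▒▒▒▒▒▒▒▒▒▒▒▒▒▒▒▒▒▒▒▒▒▒▒▒▒▒▒▒▒▒▒▒▒┃        ┃
   ┃▒▒▒▒▒▒▒▒▒▒▒▒▒▒▒▒▒▒▒▒▒▒▒▒▒▒▒▒▒▒▒▒▒▒▒┃        ┃
   ┃▓▓▓▓▓▓▓▓▓▓▓▓▓▓▓▓▓▓▓▓▓▓▓▓▓▓▓▓▓▓▓▓▓▓▓┃        ┃
   ┃▓▓▓▓▓▓▓▓▓▓▓▓▓▓▓▓▓▓▓▓▓▓▓▓▓▓▓▓▓▓▓▓▓▓▓┃        ┃
   ┗━━━━━━━━━━━━━━━━━━━━━━━━━━━━━━━━━━━┛        ┃


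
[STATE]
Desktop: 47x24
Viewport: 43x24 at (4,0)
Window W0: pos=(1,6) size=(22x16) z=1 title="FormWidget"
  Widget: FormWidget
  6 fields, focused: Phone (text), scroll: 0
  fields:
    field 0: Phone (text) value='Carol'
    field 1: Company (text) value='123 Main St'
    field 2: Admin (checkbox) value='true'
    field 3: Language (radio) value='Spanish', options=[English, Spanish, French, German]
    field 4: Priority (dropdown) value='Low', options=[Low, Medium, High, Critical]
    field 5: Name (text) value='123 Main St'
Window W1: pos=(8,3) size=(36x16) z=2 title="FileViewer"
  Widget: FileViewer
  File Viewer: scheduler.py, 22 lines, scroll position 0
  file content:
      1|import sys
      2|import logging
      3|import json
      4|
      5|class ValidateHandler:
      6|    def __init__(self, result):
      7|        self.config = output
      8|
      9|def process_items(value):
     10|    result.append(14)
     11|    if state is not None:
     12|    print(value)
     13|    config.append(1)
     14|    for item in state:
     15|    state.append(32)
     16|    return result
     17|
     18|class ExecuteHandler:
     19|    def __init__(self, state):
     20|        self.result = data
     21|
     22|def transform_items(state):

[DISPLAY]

                                           
                                           
                                           
    ┏━━━━━━━━━━━━━━━━━━━━━━━━━━━━━━━━━━┓   
    ┃ FileViewer                       ┃   
    ┠──────────────────────────────────┨   
━━━━┃import sys                       ▲┃   
ormW┃import logging                   █┃   
────┃import json                      ░┃   
Phon┃                                 ░┃   
Comp┃class ValidateHandler:           ░┃   
Admi┃    def __init__(self, result):  ░┃   
Lang┃        self.config = output     ░┃   
Prio┃                                 ░┃   
Name┃def process_items(value):        ░┃   
    ┃    result.append(14)            ░┃   
    ┃    if state is not None:        ░┃   
    ┃    print(value)                 ▼┃   
    ┗━━━━━━━━━━━━━━━━━━━━━━━━━━━━━━━━━━┛   
                  ┃                        
                  ┃                        
━━━━━━━━━━━━━━━━━━┛                        
                                           
                                           


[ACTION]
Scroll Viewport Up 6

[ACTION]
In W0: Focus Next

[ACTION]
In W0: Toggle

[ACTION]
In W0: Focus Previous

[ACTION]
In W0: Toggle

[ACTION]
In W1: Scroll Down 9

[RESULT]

                                           
                                           
                                           
    ┏━━━━━━━━━━━━━━━━━━━━━━━━━━━━━━━━━━┓   
    ┃ FileViewer                       ┃   
    ┠──────────────────────────────────┨   
━━━━┃    result.append(14)            ▲┃   
ormW┃    if state is not None:        ░┃   
────┃    print(value)                 ░┃   
Phon┃    config.append(1)             ░┃   
Comp┃    for item in state:           ░┃   
Admi┃    state.append(32)             ░┃   
Lang┃    return result                ░┃   
Prio┃                                 ░┃   
Name┃class ExecuteHandler:            ░┃   
    ┃    def __init__(self, state):   ░┃   
    ┃        self.result = data       █┃   
    ┃                                 ▼┃   
    ┗━━━━━━━━━━━━━━━━━━━━━━━━━━━━━━━━━━┛   
                  ┃                        
                  ┃                        
━━━━━━━━━━━━━━━━━━┛                        
                                           
                                           


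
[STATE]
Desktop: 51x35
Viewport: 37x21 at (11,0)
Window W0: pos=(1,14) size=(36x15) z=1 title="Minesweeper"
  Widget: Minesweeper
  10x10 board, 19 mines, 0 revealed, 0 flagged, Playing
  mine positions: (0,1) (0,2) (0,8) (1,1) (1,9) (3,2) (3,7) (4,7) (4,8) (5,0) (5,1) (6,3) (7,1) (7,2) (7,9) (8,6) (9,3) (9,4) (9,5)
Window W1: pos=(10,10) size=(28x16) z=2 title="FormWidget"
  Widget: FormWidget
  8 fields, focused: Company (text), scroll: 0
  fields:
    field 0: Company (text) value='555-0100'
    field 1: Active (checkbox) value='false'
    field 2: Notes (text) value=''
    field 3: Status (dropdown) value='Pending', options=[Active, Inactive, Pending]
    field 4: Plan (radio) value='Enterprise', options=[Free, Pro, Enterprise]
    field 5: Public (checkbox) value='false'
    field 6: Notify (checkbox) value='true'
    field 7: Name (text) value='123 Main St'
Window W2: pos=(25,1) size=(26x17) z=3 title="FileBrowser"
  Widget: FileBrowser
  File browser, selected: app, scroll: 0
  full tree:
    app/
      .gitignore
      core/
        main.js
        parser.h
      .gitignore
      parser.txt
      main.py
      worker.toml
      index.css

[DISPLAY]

                                     
              ┏━━━━━━━━━━━━━━━━━━━━━━
              ┃ FileBrowser          
              ┠──────────────────────
              ┃> [-] app/            
              ┃    .gitignore        
              ┃    [+] core/         
              ┃    .gitignore        
              ┃    parser.txt        
              ┃    main.py           
━━━━━━━━━━━━━━┃    worker.toml       
 FormWidget   ┃    index.css         
──────────────┃                      
> Company:    ┃                      
  Active:     ┃                      
  Notes:      ┃                      
  Status:     ┃                      
  Plan:       ┗━━━━━━━━━━━━━━━━━━━━━━
  Public:     [ ]         ┃          
  Notify:     [x]         ┃          
  Name:       [123 Main S]┃          


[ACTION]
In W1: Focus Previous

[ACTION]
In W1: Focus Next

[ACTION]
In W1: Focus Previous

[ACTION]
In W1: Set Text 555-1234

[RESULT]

                                     
              ┏━━━━━━━━━━━━━━━━━━━━━━
              ┃ FileBrowser          
              ┠──────────────────────
              ┃> [-] app/            
              ┃    .gitignore        
              ┃    [+] core/         
              ┃    .gitignore        
              ┃    parser.txt        
              ┃    main.py           
━━━━━━━━━━━━━━┃    worker.toml       
 FormWidget   ┃    index.css         
──────────────┃                      
  Company:    ┃                      
  Active:     ┃                      
  Notes:      ┃                      
  Status:     ┃                      
  Plan:       ┗━━━━━━━━━━━━━━━━━━━━━━
  Public:     [ ]         ┃          
  Notify:     [x]         ┃          
> Name:       [555-1234  ]┃          


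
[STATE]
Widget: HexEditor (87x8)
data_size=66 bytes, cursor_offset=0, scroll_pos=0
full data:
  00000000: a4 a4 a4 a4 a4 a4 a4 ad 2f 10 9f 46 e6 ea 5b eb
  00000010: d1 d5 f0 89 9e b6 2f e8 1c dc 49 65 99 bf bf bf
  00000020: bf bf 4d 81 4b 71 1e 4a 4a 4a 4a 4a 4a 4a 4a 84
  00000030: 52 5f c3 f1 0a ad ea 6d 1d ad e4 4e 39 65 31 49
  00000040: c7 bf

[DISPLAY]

00000000  A4 a4 a4 a4 a4 a4 a4 ad  2f 10 9f 46 e6 ea 5b eb  |......../..F..[.|         
00000010  d1 d5 f0 89 9e b6 2f e8  1c dc 49 65 99 bf bf bf  |....../...Ie....|         
00000020  bf bf 4d 81 4b 71 1e 4a  4a 4a 4a 4a 4a 4a 4a 84  |..M.Kq.JJJJJJJJ.|         
00000030  52 5f c3 f1 0a ad ea 6d  1d ad e4 4e 39 65 31 49  |R_.....m...N9e1I|         
00000040  c7 bf                                             |..              |         
                                                                                       
                                                                                       
                                                                                       


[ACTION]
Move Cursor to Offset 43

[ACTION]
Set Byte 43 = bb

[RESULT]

00000000  a4 a4 a4 a4 a4 a4 a4 ad  2f 10 9f 46 e6 ea 5b eb  |......../..F..[.|         
00000010  d1 d5 f0 89 9e b6 2f e8  1c dc 49 65 99 bf bf bf  |....../...Ie....|         
00000020  bf bf 4d 81 4b 71 1e 4a  4a 4a 4a BB 4a 4a 4a 84  |..M.Kq.JJJJ.JJJ.|         
00000030  52 5f c3 f1 0a ad ea 6d  1d ad e4 4e 39 65 31 49  |R_.....m...N9e1I|         
00000040  c7 bf                                             |..              |         
                                                                                       
                                                                                       
                                                                                       


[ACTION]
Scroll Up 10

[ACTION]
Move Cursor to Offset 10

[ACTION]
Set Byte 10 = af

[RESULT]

00000000  a4 a4 a4 a4 a4 a4 a4 ad  2f 10 AF 46 e6 ea 5b eb  |......../..F..[.|         
00000010  d1 d5 f0 89 9e b6 2f e8  1c dc 49 65 99 bf bf bf  |....../...Ie....|         
00000020  bf bf 4d 81 4b 71 1e 4a  4a 4a 4a bb 4a 4a 4a 84  |..M.Kq.JJJJ.JJJ.|         
00000030  52 5f c3 f1 0a ad ea 6d  1d ad e4 4e 39 65 31 49  |R_.....m...N9e1I|         
00000040  c7 bf                                             |..              |         
                                                                                       
                                                                                       
                                                                                       


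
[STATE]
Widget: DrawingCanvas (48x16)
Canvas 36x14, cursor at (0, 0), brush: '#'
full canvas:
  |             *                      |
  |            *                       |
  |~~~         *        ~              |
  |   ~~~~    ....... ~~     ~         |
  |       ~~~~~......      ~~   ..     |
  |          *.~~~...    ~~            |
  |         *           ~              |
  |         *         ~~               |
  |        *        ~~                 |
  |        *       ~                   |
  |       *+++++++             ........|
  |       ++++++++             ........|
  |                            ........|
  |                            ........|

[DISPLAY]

+            *                                  
            *                                   
~~~         *        ~                          
   ~~~~    ....... ~~     ~                     
       ~~~~~......      ~~   ..                 
          *.~~~...    ~~                        
         *           ~                          
         *         ~~                           
        *        ~~                             
        *       ~                               
       *+++++++             ........            
       ++++++++             ........            
                            ........            
                            ........            
                                                
                                                


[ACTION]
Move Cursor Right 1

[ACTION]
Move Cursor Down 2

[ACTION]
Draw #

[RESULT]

             *                                  
            *                                   
~#~         *        ~                          
   ~~~~    ....... ~~     ~                     
       ~~~~~......      ~~   ..                 
          *.~~~...    ~~                        
         *           ~                          
         *         ~~                           
        *        ~~                             
        *       ~                               
       *+++++++             ........            
       ++++++++             ........            
                            ........            
                            ........            
                                                
                                                


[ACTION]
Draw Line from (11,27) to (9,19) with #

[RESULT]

             *                                  
            *                                   
~#~         *        ~                          
   ~~~~    ....... ~~     ~                     
       ~~~~~......      ~~   ..                 
          *.~~~...    ~~                        
         *           ~                          
         *         ~~                           
        *        ~~                             
        *       ~  ##                           
       *+++++++      ####   ........            
       ++++++++          ###........            
                            ........            
                            ........            
                                                
                                                


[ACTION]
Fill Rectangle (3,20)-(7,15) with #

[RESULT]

             *                                  
            *                                   
~#~         *        ~                          
   ~~~~    ....######     ~                     
       ~~~~~...######   ~~   ..                 
          *.~~~###### ~~                        
         *     ######~                          
         *     ######                           
        *        ~~                             
        *       ~  ##                           
       *+++++++      ####   ........            
       ++++++++          ###........            
                            ........            
                            ........            
                                                
                                                


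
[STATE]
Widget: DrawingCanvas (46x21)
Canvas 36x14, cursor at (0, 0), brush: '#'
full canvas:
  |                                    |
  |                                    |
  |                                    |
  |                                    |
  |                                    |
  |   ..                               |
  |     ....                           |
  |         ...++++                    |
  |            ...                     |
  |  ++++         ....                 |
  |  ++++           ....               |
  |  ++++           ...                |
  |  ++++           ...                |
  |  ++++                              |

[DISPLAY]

+                                             
                                              
                                              
                                              
                                              
   ..                                         
     ....                                     
         ...++++                              
            ...                               
  ++++         ....                           
  ++++           ....                         
  ++++           ...                          
  ++++           ...                          
  ++++                                        
                                              
                                              
                                              
                                              
                                              
                                              
                                              


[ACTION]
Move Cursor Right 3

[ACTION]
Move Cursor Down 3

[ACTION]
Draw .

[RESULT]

                                              
                                              
                                              
   .                                          
                                              
   ..                                         
     ....                                     
         ...++++                              
            ...                               
  ++++         ....                           
  ++++           ....                         
  ++++           ...                          
  ++++           ...                          
  ++++                                        
                                              
                                              
                                              
                                              
                                              
                                              
                                              


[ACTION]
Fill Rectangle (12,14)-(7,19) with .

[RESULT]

                                              
                                              
                                              
   .                                          
                                              
   ..                                         
     ....                                     
         ...++......                          
            ........                          
  ++++        ......                          
  ++++        .......                         
  ++++        ......                          
  ++++        ......                          
  ++++                                        
                                              
                                              
                                              
                                              
                                              
                                              
                                              


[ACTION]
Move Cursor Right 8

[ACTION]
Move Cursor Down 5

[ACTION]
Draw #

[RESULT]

                                              
                                              
                                              
   .                                          
                                              
   ..                                         
     ....                                     
         ...++......                          
           #........                          
  ++++        ......                          
  ++++        .......                         
  ++++        ......                          
  ++++        ......                          
  ++++                                        
                                              
                                              
                                              
                                              
                                              
                                              
                                              


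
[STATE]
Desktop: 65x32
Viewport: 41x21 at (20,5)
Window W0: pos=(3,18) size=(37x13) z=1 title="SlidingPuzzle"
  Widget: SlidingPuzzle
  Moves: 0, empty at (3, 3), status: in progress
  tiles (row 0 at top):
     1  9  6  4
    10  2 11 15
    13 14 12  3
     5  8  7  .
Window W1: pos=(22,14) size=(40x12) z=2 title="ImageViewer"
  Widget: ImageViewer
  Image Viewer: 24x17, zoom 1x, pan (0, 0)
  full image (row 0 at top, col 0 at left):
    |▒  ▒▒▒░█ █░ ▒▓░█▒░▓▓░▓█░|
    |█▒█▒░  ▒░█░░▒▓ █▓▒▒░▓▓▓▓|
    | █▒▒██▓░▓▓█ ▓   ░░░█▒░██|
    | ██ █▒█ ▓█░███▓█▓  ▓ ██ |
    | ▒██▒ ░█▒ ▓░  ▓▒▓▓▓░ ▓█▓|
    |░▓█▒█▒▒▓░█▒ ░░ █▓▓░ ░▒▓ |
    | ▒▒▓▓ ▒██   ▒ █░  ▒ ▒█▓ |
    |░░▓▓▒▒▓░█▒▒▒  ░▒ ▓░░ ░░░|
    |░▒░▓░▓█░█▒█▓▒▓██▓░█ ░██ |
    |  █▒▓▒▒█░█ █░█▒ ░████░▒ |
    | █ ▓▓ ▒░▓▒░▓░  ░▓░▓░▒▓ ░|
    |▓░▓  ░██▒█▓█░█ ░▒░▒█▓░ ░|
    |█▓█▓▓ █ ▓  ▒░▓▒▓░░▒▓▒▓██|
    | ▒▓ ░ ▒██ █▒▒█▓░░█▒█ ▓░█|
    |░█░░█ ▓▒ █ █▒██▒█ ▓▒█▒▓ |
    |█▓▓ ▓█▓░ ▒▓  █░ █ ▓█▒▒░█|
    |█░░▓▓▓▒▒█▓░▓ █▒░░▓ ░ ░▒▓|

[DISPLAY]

                                         
                                         
                                         
                                         
                                         
                                         
                                         
                                         
                                         
  ┏━━━━━━━━━━━━━━━━━━━━━━━━━━━━━━━━━━━━━━
  ┃ ImageViewer                          
  ┠──────────────────────────────────────
  ┃▒  ▒▒▒░█ █░ ▒▓░█▒░▓▓░▓█░              
━━┃█▒█▒░  ▒░█░░▒▓ █▓▒▒░▓▓▓▓              
  ┃ █▒▒██▓░▓▓█ ▓   ░░░█▒░██              
──┃ ██ █▒█ ▓█░███▓█▓  ▓ ██               
──┃ ▒██▒ ░█▒ ▓░  ▓▒▓▓▓░ ▓█▓              
  ┃░▓█▒█▒▒▓░█▒ ░░ █▓▓░ ░▒▓               
──┃ ▒▒▓▓ ▒██   ▒ █░  ▒ ▒█▓               
 1┃░░▓▓▒▒▓░█▒▒▒  ░▒ ▓░░ ░░░              
──┗━━━━━━━━━━━━━━━━━━━━━━━━━━━━━━━━━━━━━━


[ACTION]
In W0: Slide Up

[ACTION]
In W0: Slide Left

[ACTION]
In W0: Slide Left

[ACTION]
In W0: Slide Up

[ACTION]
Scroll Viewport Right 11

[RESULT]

                                         
                                         
                                         
                                         
                                         
                                         
                                         
                                         
                                         
━━━━━━━━━━━━━━━━━━━━━━━━━━━━━━━━━━━━━┓   
ImageViewer                          ┃   
─────────────────────────────────────┨   
  ▒▒▒░█ █░ ▒▓░█▒░▓▓░▓█░              ┃   
▒█▒░  ▒░█░░▒▓ █▓▒▒░▓▓▓▓              ┃   
█▒▒██▓░▓▓█ ▓   ░░░█▒░██              ┃   
██ █▒█ ▓█░███▓█▓  ▓ ██               ┃   
▒██▒ ░█▒ ▓░  ▓▒▓▓▓░ ▓█▓              ┃   
▓█▒█▒▒▓░█▒ ░░ █▓▓░ ░▒▓               ┃   
▒▒▓▓ ▒██   ▒ █░  ▒ ▒█▓               ┃   
░▓▓▒▒▓░█▒▒▒  ░▒ ▓░░ ░░░              ┃   
━━━━━━━━━━━━━━━━━━━━━━━━━━━━━━━━━━━━━┛   
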